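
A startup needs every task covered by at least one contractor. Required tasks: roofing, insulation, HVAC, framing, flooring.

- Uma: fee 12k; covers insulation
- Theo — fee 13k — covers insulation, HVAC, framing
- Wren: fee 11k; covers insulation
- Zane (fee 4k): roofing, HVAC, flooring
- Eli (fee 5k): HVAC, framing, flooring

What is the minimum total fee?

The greedy cost-per-new-task heuristic would pick Zane, Eli, and Wren for 20, but a cheaper cover exists.
Choose Theo and Zane: together they cover roofing, insulation, HVAC, framing, flooring — every task.
Total fee: 13 + 4 = 17.
No cover costs less than 17.

17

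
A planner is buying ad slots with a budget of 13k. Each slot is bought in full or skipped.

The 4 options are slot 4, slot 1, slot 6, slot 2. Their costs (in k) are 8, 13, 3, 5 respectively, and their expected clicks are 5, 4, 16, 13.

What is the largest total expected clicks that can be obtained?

29

This is an integer program with binary decision variables.
Allowing fractional choices, the relaxed optimum would be about 32.1, but ad slots are indivisible.
slot 4 + slot 6: cost 8 + 3 = 11 ≤ 13, expected clicks 5 + 16 = 21.
slot 6 + slot 2: cost 3 + 5 = 8 ≤ 13, expected clicks 16 + 13 = 29.
Best is slot 6 and slot 2 with total expected clicks 29.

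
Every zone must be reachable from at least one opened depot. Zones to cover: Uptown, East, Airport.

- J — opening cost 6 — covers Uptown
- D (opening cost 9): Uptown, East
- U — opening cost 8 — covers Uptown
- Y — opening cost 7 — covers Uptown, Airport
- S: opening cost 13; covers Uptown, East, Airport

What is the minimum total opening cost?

13

The greedy cost-per-new-zone heuristic would pick Y and D for 16, but a cheaper cover exists.
S alone covers Uptown, East, Airport — every zone.
Total opening cost: 13.
No cover costs less than 13.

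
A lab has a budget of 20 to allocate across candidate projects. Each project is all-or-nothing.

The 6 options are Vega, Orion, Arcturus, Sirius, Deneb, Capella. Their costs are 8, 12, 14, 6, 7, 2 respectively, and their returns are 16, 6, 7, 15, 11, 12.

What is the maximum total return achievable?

43

This is a 0-1 knapsack instance.
Take Vega, Sirius, and Capella: cost 8 + 6 + 2 = 16 ≤ 20, return 16 + 15 + 12 = 43.
No other feasible combination does better.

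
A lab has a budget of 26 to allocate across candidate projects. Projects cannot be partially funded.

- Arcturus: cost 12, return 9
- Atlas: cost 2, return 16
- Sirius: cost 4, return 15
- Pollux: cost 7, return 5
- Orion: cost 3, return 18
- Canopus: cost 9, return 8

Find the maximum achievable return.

62

Take Atlas, Sirius, Pollux, Orion, and Canopus: cost 2 + 4 + 7 + 3 + 9 = 25 ≤ 26, return 16 + 15 + 5 + 18 + 8 = 62.
No other feasible combination does better.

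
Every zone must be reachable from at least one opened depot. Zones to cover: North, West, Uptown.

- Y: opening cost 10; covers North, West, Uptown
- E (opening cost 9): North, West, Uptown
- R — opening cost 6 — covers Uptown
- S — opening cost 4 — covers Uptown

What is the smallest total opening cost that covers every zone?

9

E alone covers North, West, Uptown — every zone.
Total opening cost: 9.
No cover costs less than 9.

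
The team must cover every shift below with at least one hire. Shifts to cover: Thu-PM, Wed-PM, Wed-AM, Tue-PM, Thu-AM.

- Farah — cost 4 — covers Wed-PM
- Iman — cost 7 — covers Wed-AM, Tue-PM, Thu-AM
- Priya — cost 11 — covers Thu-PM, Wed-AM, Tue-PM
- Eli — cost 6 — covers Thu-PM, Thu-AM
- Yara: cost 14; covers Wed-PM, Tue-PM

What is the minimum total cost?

17

Choose Farah, Iman, and Eli: together they cover Thu-PM, Wed-PM, Wed-AM, Tue-PM, Thu-AM — every shift.
Total cost: 4 + 7 + 6 = 17.
No cover costs less than 17.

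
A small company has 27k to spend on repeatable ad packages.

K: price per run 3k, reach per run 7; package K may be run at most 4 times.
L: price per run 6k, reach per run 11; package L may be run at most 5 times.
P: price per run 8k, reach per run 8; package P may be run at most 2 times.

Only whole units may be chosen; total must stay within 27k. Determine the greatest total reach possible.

K has the best ratio (7/3); taking only K gives at most 4×7 = 28 (stopped by the supply cap of 4).
Mixing does better — 3×K and 3×L: price 27 ≤ 27, reach 3·7 + 3·11 = 54.

54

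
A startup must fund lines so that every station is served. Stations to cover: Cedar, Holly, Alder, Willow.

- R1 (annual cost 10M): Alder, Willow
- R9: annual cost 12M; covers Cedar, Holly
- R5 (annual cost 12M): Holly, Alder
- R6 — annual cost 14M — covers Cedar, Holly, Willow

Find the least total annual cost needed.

22

The greedy cost-per-new-station heuristic would pick R6 and R1 for 24, but a cheaper cover exists.
Choose R1 and R9: together they cover Cedar, Holly, Alder, Willow — every station.
Total annual cost: 10 + 12 = 22.
No cover costs less than 22.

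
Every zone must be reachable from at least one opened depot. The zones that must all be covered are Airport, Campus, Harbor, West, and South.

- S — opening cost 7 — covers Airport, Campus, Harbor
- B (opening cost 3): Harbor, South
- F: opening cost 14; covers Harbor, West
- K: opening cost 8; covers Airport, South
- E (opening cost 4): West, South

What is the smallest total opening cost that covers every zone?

11

This is a weighted set-cover instance.
Choose S and E: together they cover Airport, Campus, Harbor, West, South — every zone.
Total opening cost: 7 + 4 = 11.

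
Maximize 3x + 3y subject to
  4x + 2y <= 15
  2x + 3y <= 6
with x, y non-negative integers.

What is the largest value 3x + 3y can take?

(x,y)=(3,0): 4·3+2·0=12≤15, 2·3+3·0=6≤6, objective 9.
(x,y)=(2,0): 4·2+2·0=8≤15, 2·2+3·0=4≤6, objective 6.
The best lattice point is (3,0), giving 9.

9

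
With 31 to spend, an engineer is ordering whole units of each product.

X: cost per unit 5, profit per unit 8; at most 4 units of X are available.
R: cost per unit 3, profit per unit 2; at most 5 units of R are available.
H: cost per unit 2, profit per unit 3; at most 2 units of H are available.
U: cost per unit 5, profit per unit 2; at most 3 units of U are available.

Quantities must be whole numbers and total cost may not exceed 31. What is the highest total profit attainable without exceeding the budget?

42

This is a bounded integer knapsack.
X has the best ratio (8/5); taking only X gives at most 4×8 = 32 (stopped by the supply cap of 4).
Mixing does better — 4×X, 2×R, and 2×H: cost 30 ≤ 31, profit 4·8 + 2·2 + 2·3 = 42.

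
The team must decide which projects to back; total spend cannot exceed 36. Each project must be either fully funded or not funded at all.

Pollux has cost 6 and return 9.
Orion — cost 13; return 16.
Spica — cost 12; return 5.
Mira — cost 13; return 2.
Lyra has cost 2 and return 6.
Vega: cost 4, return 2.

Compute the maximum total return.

Allowing fractional choices, the relaxed optimum would be about 37.6, but projects are indivisible.
Pollux + Orion + Lyra + Vega: cost 6 + 13 + 2 + 4 = 25 ≤ 36, return 9 + 16 + 6 + 2 = 33.
Pollux + Orion + Spica + Lyra: cost 6 + 13 + 12 + 2 = 33 ≤ 36, return 9 + 16 + 5 + 6 = 36.
Best is Pollux, Orion, Spica, and Lyra with total return 36.

36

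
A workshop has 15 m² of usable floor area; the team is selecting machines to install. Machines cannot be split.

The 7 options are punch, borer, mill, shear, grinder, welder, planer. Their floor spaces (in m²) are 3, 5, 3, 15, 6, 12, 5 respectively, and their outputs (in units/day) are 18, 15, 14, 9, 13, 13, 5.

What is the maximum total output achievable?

47

This is an integer program with binary decision variables.
Allowing fractional choices, the relaxed optimum would be about 55.7, but machines are indivisible.
punch + borer + mill: floor space 3 + 5 + 3 = 11 ≤ 15, output 18 + 15 + 14 = 47.
punch + borer + grinder: floor space 3 + 5 + 6 = 14 ≤ 15, output 18 + 15 + 13 = 46.
punch + mill + grinder: floor space 3 + 3 + 6 = 12 ≤ 15, output 18 + 14 + 13 = 45.
Best is punch, borer, and mill with total output 47.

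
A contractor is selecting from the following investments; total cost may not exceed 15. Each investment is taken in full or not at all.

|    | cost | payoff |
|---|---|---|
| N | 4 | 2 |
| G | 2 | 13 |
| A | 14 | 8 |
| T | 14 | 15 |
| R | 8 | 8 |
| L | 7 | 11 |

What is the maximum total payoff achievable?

Take N, G, and L: cost 4 + 2 + 7 = 13 ≤ 15, payoff 2 + 13 + 11 = 26.
No other feasible combination does better.

26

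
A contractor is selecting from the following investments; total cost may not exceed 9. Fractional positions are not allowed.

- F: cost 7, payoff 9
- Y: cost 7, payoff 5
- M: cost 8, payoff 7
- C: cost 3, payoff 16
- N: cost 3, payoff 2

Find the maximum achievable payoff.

Allowing fractional choices, the relaxed optimum would be about 23.7, but investments are indivisible.
F: cost 7 ≤ 9, payoff 9.
C: cost 3 ≤ 9, payoff 16.
C + N: cost 3 + 3 = 6 ≤ 9, payoff 16 + 2 = 18.
Best is C and N with total payoff 18.

18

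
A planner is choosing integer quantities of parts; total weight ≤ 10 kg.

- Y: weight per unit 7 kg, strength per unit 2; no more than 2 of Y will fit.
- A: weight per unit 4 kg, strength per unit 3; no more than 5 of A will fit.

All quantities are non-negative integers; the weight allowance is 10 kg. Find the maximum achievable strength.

This is a bounded integer knapsack.
A has the best ratio (3/4); taking only A gives at most 2×3 = 6 (stopped by the weight limit).
Optimal: 2×A: weight 8 ≤ 10, strength 2·3 = 6.

6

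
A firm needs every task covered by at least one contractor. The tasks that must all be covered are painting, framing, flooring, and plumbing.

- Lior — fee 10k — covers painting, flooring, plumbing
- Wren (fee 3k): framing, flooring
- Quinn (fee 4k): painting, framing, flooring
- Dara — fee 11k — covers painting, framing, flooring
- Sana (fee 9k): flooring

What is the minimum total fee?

The greedy cost-per-new-task heuristic would pick Quinn and Lior for 14, but a cheaper cover exists.
Choose Lior and Wren: together they cover painting, framing, flooring, plumbing — every task.
Total fee: 10 + 3 = 13.
No cover costs less than 13.

13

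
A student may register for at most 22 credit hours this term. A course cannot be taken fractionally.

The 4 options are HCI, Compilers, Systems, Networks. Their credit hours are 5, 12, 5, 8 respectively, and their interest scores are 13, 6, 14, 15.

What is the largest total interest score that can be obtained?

Take HCI, Systems, and Networks: credit hours 5 + 5 + 8 = 18 ≤ 22, interest score 13 + 14 + 15 = 42.
No other feasible combination does better.

42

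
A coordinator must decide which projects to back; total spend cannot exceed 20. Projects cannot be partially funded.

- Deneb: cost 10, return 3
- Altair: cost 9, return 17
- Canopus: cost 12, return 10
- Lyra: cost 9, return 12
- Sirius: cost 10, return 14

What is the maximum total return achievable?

Allowing fractional choices, the relaxed optimum would be about 32.3, but projects are indivisible.
Altair + Lyra: cost 9 + 9 = 18 ≤ 20, return 17 + 12 = 29.
Lyra + Sirius: cost 9 + 10 = 19 ≤ 20, return 12 + 14 = 26.
Altair + Sirius: cost 9 + 10 = 19 ≤ 20, return 17 + 14 = 31.
Best is Altair and Sirius with total return 31.

31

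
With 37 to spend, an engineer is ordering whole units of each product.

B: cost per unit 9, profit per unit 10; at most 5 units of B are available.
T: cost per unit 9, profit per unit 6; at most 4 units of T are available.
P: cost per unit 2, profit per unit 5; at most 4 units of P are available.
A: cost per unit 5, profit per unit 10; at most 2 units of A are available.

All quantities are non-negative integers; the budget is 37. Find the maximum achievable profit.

60

P has the best ratio (5/2); taking only P gives at most 4×5 = 20 (stopped by the supply cap of 4).
Mixing does better — 2×B, 4×P, and 2×A: cost 36 ≤ 37, profit 2·10 + 4·5 + 2·10 = 60.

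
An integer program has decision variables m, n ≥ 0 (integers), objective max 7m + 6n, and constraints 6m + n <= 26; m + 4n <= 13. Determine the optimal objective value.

40

The continuous relaxation peaks at (3.96, 2.26) with value 41.26; rounding to a feasible lattice point costs some objective.
(m,n)=(4,2): 6·4+1·2=26≤26, 1·4+4·2=12≤13, objective 40.
(m,n)=(4,1): 6·4+1·1=25≤26, 1·4+4·1=8≤13, objective 34.
(m,n)=(3,2): 6·3+1·2=20≤26, 1·3+4·2=11≤13, objective 33.
(m,n)=(3,1): 6·3+1·1=19≤26, 1·3+4·1=7≤13, objective 27.
No feasible integer point exceeds 40.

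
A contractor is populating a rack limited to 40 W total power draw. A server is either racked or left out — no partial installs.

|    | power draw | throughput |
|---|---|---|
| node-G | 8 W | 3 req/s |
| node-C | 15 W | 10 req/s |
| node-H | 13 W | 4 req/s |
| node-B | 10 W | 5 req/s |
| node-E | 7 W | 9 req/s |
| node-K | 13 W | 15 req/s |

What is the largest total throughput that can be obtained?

34

Take node-C, node-E, and node-K: power draw 15 + 7 + 13 = 35 ≤ 40, throughput 10 + 9 + 15 = 34.
No other feasible combination does better.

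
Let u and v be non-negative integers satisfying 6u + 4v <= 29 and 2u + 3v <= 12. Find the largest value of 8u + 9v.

42

(u,v)=(3,2) is feasible, giving 42.
(u,v)=(4,1) is feasible, giving 41.
(u,v)=(2,2) is feasible, giving 34.
(u,v)=(3,1) is feasible, giving 33.
Maximum is 42 at (u,v)=(3,2).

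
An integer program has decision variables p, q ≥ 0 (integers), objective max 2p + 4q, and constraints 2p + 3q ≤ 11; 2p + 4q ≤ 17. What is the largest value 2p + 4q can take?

(p,q)=(1,3): 2·1+3·3=11≤11, 2·1+4·3=14≤17, objective 14.
(p,q)=(0,3): 2·0+3·3=9≤11, 2·0+4·3=12≤17, objective 12.
(p,q)=(2,2): 2·2+3·2=10≤11, 2·2+4·2=12≤17, objective 12.
No feasible integer point exceeds 14.

14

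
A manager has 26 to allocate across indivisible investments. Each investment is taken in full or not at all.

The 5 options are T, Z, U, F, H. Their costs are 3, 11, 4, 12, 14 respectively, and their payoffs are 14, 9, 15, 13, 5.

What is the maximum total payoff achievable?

Treat it as a binary knapsack problem.
Take T, U, and F: cost 3 + 4 + 12 = 19 ≤ 26, payoff 14 + 15 + 13 = 42.
No other feasible combination does better.

42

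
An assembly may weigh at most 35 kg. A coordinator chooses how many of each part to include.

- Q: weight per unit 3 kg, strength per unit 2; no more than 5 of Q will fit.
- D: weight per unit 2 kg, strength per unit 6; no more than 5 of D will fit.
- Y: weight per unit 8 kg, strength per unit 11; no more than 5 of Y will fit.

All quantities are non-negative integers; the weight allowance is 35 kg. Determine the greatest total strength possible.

Take 5×D and 3×Y: weight 34 ≤ 35, strength 5·6 + 3·11 = 63.
D has the best ratio (6/2) and is taken to its limit of 5; remaining capacity is filled optimally with the others.

63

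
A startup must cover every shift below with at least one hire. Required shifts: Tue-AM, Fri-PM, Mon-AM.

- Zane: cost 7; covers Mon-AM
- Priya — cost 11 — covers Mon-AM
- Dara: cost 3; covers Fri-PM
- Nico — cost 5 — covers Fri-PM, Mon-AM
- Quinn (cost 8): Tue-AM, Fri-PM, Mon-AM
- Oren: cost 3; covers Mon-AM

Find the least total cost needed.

8

The greedy cost-per-new-shift heuristic would pick Nico and Quinn for 13, but a cheaper cover exists.
Quinn alone covers Tue-AM, Fri-PM, Mon-AM — every shift.
Total cost: 8.
No cover costs less than 8.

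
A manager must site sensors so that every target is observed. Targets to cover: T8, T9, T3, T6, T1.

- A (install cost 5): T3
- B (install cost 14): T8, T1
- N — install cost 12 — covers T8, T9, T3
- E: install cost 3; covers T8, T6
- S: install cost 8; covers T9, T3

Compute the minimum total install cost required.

25

Choose B, E, and S: together they cover T8, T9, T3, T6, T1 — every target.
Total install cost: 14 + 3 + 8 = 25.
No cover costs less than 25.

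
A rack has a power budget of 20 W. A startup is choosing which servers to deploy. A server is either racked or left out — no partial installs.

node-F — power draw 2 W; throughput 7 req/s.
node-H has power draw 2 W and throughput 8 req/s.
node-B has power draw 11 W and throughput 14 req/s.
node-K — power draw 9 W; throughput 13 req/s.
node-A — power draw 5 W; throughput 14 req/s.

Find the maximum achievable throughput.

node-F + node-H + node-K + node-A: power draw 2 + 2 + 9 + 5 = 18 ≤ 20, throughput 7 + 8 + 13 + 14 = 42.
node-H + node-B + node-A: power draw 2 + 11 + 5 = 18 ≤ 20, throughput 8 + 14 + 14 = 36.
node-F + node-H + node-B + node-A: power draw 2 + 2 + 11 + 5 = 20 ≤ 20, throughput 7 + 8 + 14 + 14 = 43.
Best is node-F, node-H, node-B, and node-A with total throughput 43.

43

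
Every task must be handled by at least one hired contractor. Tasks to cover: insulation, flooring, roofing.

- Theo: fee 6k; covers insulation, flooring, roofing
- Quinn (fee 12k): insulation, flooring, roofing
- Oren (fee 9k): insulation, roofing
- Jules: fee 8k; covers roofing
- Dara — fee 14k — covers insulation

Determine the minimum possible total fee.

6

Theo alone covers insulation, flooring, roofing — every task.
Total fee: 6.
No cover costs less than 6.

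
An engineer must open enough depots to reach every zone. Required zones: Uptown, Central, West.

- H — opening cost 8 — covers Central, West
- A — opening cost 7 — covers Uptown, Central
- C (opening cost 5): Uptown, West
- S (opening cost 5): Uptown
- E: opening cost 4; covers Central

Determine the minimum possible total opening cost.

9

Choose C and E: together they cover Uptown, Central, West — every zone.
Total opening cost: 5 + 4 = 9.
No cover costs less than 9.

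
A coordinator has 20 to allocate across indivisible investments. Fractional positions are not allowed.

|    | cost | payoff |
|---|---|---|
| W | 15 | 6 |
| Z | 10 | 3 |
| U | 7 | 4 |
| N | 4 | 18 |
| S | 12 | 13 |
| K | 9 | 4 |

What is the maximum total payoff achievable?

Take N and S: cost 4 + 12 = 16 ≤ 20, payoff 18 + 13 = 31.
No other feasible combination does better.

31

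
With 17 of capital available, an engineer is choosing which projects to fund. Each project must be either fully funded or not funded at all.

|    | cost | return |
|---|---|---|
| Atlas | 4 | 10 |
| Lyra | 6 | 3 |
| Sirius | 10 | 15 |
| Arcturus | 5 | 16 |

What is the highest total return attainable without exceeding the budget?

31

This is a 0-1 knapsack instance.
Atlas + Lyra + Arcturus: cost 4 + 6 + 5 = 15 ≤ 17, return 10 + 3 + 16 = 29.
Atlas + Arcturus: cost 4 + 5 = 9 ≤ 17, return 10 + 16 = 26.
Sirius + Arcturus: cost 10 + 5 = 15 ≤ 17, return 15 + 16 = 31.
Best is Sirius and Arcturus with total return 31.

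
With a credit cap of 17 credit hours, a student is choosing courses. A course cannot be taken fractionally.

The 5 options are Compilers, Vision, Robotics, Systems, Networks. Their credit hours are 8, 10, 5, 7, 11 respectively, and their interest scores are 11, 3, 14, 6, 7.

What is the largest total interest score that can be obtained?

25

Compilers + Robotics: credit hours 8 + 5 = 13 ≤ 17, interest score 11 + 14 = 25.
Robotics + Networks: credit hours 5 + 11 = 16 ≤ 17, interest score 14 + 7 = 21.
Best is Compilers and Robotics with total interest score 25.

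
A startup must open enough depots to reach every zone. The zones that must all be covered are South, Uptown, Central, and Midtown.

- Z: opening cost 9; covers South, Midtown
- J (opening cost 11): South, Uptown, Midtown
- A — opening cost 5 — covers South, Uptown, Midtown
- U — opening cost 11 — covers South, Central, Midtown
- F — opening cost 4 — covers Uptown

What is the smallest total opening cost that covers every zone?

15

The greedy cost-per-new-zone heuristic would pick A and U for 16, but a cheaper cover exists.
Choose U and F: together they cover South, Uptown, Central, Midtown — every zone.
Total opening cost: 11 + 4 = 15.
No cover costs less than 15.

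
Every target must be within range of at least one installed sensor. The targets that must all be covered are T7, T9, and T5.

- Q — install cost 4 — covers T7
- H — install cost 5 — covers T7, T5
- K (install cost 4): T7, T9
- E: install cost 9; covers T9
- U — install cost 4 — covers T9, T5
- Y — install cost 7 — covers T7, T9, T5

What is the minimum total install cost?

7

This is an integer covering problem.
The greedy cost-per-new-target heuristic would pick K and U for 8, but a cheaper cover exists.
Y alone covers T7, T9, T5 — every target.
Total install cost: 7.
No cover costs less than 7.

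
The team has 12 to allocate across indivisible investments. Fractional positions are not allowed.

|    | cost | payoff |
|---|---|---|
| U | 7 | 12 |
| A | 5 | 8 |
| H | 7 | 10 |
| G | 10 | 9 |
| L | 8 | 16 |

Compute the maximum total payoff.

U + A: cost 7 + 5 = 12 ≤ 12, payoff 12 + 8 = 20.
A + H: cost 5 + 7 = 12 ≤ 12, payoff 8 + 10 = 18.
L: cost 8 ≤ 12, payoff 16.
Best is U and A with total payoff 20.

20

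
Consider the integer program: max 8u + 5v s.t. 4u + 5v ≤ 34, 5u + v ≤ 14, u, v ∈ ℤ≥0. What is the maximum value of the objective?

Relaxing integrality, the LP optimum is 40.86 at (u,v) = (1.71, 5.43), which is not an integer point.
(u,v)=(1,6): 4·1+5·6=34≤34, 5·1+1·6=11≤14, objective 38.
(u,v)=(2,4): 4·2+5·4=28≤34, 5·2+1·4=14≤14, objective 36.
(u,v)=(1,5): 4·1+5·5=29≤34, 5·1+1·5=10≤14, objective 33.
(u,v)=(0,6): 4·0+5·6=30≤34, 5·0+1·6=6≤14, objective 30.
No feasible integer point exceeds 38.

38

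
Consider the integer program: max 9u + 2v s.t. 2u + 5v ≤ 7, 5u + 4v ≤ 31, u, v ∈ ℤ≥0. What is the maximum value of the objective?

The continuous relaxation peaks at (3.5, 0) with value 31.50; rounding to a feasible lattice point costs some objective.
(u,v)=(3,0): 2·3+5·0=6≤7, 5·3+4·0=15≤31, objective 27.
(u,v)=(2,0): 2·2+5·0=4≤7, 5·2+4·0=10≤31, objective 18.
No feasible integer point exceeds 27.

27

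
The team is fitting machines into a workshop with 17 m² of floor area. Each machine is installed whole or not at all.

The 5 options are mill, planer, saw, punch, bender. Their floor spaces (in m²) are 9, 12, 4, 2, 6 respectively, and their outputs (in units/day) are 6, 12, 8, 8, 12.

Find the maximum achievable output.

28

This is an integer program with binary decision variables.
mill + punch + bender: floor space 9 + 2 + 6 = 17 ≤ 17, output 6 + 8 + 12 = 26.
saw + punch + bender: floor space 4 + 2 + 6 = 12 ≤ 17, output 8 + 8 + 12 = 28.
mill + saw + punch: floor space 9 + 4 + 2 = 15 ≤ 17, output 6 + 8 + 8 = 22.
Best is saw, punch, and bender with total output 28.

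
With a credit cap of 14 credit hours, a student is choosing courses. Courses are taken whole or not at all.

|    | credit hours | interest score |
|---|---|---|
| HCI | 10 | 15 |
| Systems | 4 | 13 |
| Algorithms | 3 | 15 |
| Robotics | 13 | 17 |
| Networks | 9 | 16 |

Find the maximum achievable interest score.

31

This is an integer program with binary decision variables.
Allowing fractional choices, the relaxed optimum would be about 40.4, but courses are indivisible.
HCI + Algorithms: credit hours 10 + 3 = 13 ≤ 14, interest score 15 + 15 = 30.
Algorithms + Networks: credit hours 3 + 9 = 12 ≤ 14, interest score 15 + 16 = 31.
Best is Algorithms and Networks with total interest score 31.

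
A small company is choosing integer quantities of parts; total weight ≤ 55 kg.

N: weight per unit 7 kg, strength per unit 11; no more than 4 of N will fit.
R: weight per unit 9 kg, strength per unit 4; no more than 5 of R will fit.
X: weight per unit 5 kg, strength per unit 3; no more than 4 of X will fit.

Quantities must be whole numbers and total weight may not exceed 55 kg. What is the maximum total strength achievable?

57

This is a bounded integer knapsack.
4×N and 4×X: weight 48 ≤ 55, strength 4·11 + 4·3 = 56.
4×N, 1×R, and 3×X: weight 52 ≤ 55, strength 4·11 + 1·4 + 3·3 = 57.
Best is 57.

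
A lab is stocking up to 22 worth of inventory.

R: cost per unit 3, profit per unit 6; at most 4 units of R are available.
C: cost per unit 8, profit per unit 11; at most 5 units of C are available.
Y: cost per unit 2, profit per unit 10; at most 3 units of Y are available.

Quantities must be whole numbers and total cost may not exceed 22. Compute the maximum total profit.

Y has the best ratio (10/2); taking only Y gives at most 3×10 = 30 (stopped by the supply cap of 3).
Mixing does better — 4×R and 3×Y: cost 18 ≤ 22, profit 4·6 + 3·10 = 54.

54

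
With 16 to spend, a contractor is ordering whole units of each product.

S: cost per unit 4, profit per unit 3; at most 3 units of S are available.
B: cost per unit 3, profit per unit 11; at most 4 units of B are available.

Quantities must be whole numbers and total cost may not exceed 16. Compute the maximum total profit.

47

This is a bounded integer knapsack.
4×B: cost 12 ≤ 16, profit 4·11 = 44.
1×S and 4×B: cost 16 ≤ 16, profit 1·3 + 4·11 = 47.
Best is 47.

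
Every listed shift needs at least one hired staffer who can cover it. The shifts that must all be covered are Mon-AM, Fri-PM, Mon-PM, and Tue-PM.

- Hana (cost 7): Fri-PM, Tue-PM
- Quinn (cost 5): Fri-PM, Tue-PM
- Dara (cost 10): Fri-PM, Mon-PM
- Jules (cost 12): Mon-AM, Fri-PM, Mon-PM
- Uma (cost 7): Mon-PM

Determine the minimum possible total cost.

17

Choose Quinn and Jules: together they cover Mon-AM, Fri-PM, Mon-PM, Tue-PM — every shift.
Total cost: 5 + 12 = 17.
No cover costs less than 17.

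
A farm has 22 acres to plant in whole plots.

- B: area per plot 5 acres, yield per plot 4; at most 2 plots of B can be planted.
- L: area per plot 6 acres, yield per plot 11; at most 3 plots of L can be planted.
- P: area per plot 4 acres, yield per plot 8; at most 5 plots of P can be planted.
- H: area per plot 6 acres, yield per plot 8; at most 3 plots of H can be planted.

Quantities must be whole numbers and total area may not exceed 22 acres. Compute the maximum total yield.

Take 1×L and 4×P: area 22 ≤ 22, yield 1·11 + 4·8 = 43.
No other integer combination yields more.

43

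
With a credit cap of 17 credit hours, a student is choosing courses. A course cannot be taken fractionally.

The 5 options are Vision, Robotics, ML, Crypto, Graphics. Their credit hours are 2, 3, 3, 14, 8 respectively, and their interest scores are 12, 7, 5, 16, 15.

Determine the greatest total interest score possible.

39

Vision + Robotics + Graphics: credit hours 2 + 3 + 8 = 13 ≤ 17, interest score 12 + 7 + 15 = 34.
Vision + ML + Graphics: credit hours 2 + 3 + 8 = 13 ≤ 17, interest score 12 + 5 + 15 = 32.
Vision + Robotics + ML + Graphics: credit hours 2 + 3 + 3 + 8 = 16 ≤ 17, interest score 12 + 7 + 5 + 15 = 39.
Best is Vision, Robotics, ML, and Graphics with total interest score 39.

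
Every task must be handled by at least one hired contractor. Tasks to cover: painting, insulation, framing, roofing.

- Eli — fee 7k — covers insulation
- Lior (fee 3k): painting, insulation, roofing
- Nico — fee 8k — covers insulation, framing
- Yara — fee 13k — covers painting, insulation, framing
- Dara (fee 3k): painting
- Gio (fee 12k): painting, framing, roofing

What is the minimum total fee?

Choose Lior and Nico: together they cover painting, insulation, framing, roofing — every task.
Total fee: 3 + 8 = 11.

11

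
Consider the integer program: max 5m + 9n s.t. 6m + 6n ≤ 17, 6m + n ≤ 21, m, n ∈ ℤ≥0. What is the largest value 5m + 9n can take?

Relaxing integrality, the LP optimum is 25.50 at (m,n) = (0, 2.83), which is not an integer point.
(m,n)=(0,2): 6·0+6·2=12≤17, 6·0+1·2=2≤21, objective 18.
(m,n)=(1,1): 6·1+6·1=12≤17, 6·1+1·1=7≤21, objective 14.
No feasible integer point exceeds 18.

18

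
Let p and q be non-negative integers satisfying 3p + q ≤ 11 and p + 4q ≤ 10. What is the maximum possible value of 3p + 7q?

20

(p,q)=(2,2) is feasible, giving 20.
(p,q)=(1,2) is feasible, giving 17.
(p,q)=(3,1) is feasible, giving 16.
Maximum is 20 at (p,q)=(2,2).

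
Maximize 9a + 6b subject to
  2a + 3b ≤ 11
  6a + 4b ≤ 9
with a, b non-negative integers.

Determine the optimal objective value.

12

The continuous relaxation peaks at (1.5, 0) with value 13.50; rounding to a feasible lattice point costs some objective.
(a,b)=(0,2): 2·0+3·2=6≤11, 6·0+4·2=8≤9, objective 12.
(a,b)=(1,0): 2·1+3·0=2≤11, 6·1+4·0=6≤9, objective 9.
(a,b)=(0,1): 2·0+3·1=3≤11, 6·0+4·1=4≤9, objective 6.
No feasible integer point exceeds 12.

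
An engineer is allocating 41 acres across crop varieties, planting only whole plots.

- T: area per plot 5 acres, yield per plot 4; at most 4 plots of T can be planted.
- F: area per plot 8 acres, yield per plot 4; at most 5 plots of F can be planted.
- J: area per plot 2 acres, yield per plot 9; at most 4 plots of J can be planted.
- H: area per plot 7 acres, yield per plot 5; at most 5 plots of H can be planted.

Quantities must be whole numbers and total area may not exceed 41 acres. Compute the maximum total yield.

1×T, 4×J, and 4×H: area 41 ≤ 41, yield 1·4 + 4·9 + 4·5 = 60.
2×T, 4×J, and 3×H: area 39 ≤ 41, yield 2·4 + 4·9 + 3·5 = 59.
Best is 60.

60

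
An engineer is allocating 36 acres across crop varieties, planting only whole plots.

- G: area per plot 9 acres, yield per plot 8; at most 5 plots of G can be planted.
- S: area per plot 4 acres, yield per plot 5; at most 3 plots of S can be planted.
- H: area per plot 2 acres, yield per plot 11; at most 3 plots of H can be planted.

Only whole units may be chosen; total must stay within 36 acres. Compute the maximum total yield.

2×G, 2×S, and 3×H: area 32 ≤ 36, yield 2·8 + 2·5 + 3·11 = 59.
2×G, 3×S, and 3×H: area 36 ≤ 36, yield 2·8 + 3·5 + 3·11 = 64.
Best is 64.

64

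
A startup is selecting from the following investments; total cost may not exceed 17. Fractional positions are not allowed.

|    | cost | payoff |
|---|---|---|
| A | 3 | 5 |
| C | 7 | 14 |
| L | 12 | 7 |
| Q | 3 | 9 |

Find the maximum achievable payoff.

28

Take A, C, and Q: cost 3 + 7 + 3 = 13 ≤ 17, payoff 5 + 14 + 9 = 28.
No other feasible combination does better.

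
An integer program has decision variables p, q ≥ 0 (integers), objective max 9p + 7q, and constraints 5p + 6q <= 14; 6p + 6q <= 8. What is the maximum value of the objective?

9

The continuous relaxation peaks at (1.33, 0) with value 12.00; rounding to a feasible lattice point costs some objective.
(p,q)=(1,0): 5·1+6·0=5≤14, 6·1+6·0=6≤8, objective 9.
(p,q)=(0,1): 5·0+6·1=6≤14, 6·0+6·1=6≤8, objective 7.
No feasible integer point exceeds 9.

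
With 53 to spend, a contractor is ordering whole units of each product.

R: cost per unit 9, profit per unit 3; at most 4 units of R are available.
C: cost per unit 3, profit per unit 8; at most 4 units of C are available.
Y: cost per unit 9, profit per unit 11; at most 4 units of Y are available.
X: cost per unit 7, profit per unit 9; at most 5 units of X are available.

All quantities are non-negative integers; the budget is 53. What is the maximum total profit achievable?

83

This is a bounded integer knapsack.
4×C, 3×Y, and 2×X: cost 53 ≤ 53, profit 4·8 + 3·11 + 2·9 = 83.
4×C, 2×Y, and 3×X: cost 51 ≤ 53, profit 4·8 + 2·11 + 3·9 = 81.
Best is 83.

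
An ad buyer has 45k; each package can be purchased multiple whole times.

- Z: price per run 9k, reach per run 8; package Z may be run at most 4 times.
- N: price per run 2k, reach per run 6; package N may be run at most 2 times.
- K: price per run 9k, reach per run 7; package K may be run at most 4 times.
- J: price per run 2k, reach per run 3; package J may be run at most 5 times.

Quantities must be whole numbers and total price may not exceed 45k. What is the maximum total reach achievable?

51

3×Z, 2×N, and 5×J: price 41 ≤ 45, reach 3·8 + 2·6 + 5·3 = 51.
2×Z, 2×N, 1×K, and 5×J: price 41 ≤ 45, reach 2·8 + 2·6 + 1·7 + 5·3 = 50.
Best is 51.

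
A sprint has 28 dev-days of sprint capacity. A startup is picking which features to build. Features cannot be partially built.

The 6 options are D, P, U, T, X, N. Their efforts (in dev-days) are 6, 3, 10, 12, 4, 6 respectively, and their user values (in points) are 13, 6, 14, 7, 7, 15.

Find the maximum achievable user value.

Allowing fractional choices, the relaxed optimum would be about 53.6, but features are indivisible.
D + P + U + N: effort 6 + 3 + 10 + 6 = 25 ≤ 28, user value 13 + 6 + 14 + 15 = 48.
D + U + X + N: effort 6 + 10 + 4 + 6 = 26 ≤ 28, user value 13 + 14 + 7 + 15 = 49.
D + U + N: effort 6 + 10 + 6 = 22 ≤ 28, user value 13 + 14 + 15 = 42.
Best is D, U, X, and N with total user value 49.

49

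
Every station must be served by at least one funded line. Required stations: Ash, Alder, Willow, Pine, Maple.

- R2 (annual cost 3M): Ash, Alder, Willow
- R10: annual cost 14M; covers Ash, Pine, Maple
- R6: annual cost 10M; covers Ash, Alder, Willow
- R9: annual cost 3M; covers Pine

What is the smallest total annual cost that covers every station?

This is an integer covering problem.
The greedy cost-per-new-station heuristic would pick R2, R9, and R10 for 20, but a cheaper cover exists.
Choose R2 and R10: together they cover Ash, Alder, Willow, Pine, Maple — every station.
Total annual cost: 3 + 14 = 17.
No cover costs less than 17.

17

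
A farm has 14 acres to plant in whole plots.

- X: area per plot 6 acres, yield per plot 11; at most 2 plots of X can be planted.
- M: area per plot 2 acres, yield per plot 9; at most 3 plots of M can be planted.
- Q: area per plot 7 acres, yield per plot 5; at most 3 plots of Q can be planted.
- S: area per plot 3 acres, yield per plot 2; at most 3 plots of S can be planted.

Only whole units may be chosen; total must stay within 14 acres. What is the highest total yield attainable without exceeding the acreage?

38

Take 1×X and 3×M: area 12 ≤ 14, yield 1·11 + 3·9 = 38.
M has the best ratio (9/2) and is taken to its limit of 3; remaining capacity is filled optimally with the others.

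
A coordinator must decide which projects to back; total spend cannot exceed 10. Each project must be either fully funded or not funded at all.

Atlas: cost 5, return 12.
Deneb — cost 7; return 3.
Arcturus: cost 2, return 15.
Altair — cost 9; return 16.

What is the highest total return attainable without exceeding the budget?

27

Take Atlas and Arcturus: cost 5 + 2 = 7 ≤ 10, return 12 + 15 = 27.
No other feasible combination does better.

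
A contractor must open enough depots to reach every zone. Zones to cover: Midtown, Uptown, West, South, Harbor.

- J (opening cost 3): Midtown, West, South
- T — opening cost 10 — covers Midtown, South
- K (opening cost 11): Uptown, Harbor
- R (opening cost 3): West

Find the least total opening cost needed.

14

Choose J and K: together they cover Midtown, Uptown, West, South, Harbor — every zone.
Total opening cost: 3 + 11 = 14.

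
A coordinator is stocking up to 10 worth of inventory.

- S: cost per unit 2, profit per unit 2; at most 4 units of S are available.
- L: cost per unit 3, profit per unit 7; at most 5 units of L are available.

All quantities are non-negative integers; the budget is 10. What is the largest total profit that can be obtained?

3×L: cost 9 ≤ 10, profit 3·7 = 21.
2×S and 2×L: cost 10 ≤ 10, profit 2·2 + 2·7 = 18.
Best is 21.

21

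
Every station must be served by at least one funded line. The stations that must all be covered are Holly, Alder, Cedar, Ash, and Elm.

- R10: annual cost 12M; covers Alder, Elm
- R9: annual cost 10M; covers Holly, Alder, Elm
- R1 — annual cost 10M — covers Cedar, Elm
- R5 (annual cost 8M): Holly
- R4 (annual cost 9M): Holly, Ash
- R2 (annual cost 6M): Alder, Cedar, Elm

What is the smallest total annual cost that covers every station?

This is an integer covering problem.
Choose R4 and R2: together they cover Holly, Alder, Cedar, Ash, Elm — every station.
Total annual cost: 9 + 6 = 15.
No cover costs less than 15.

15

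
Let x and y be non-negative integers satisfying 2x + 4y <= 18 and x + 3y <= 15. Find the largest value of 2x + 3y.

(x,y)=(9,0): 2·9+4·0=18≤18, 1·9+3·0=9≤15, objective 18.
(x,y)=(8,0): 2·8+4·0=16≤18, 1·8+3·0=8≤15, objective 16.
No feasible integer point exceeds 18.

18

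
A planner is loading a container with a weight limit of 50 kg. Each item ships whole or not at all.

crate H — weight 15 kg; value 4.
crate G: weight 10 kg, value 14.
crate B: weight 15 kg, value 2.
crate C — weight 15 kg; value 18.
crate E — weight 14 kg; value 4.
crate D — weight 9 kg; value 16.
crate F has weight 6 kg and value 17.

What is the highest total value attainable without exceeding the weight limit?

65

Allowing fractional choices, the relaxed optimum would be about 67.9, but items are indivisible.
crate G + crate C + crate D + crate F: weight 10 + 15 + 9 + 6 = 40 ≤ 50, value 14 + 18 + 16 + 17 = 65.
crate C + crate E + crate D + crate F: weight 15 + 14 + 9 + 6 = 44 ≤ 50, value 18 + 4 + 16 + 17 = 55.
Best is crate G, crate C, crate D, and crate F with total value 65.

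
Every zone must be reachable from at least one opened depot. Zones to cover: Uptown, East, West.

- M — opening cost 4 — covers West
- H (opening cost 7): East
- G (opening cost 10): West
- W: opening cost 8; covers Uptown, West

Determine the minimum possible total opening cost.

15

The greedy cost-per-new-zone heuristic would pick M, H, and W for 19, but a cheaper cover exists.
Choose H and W: together they cover Uptown, East, West — every zone.
Total opening cost: 7 + 8 = 15.
No cover costs less than 15.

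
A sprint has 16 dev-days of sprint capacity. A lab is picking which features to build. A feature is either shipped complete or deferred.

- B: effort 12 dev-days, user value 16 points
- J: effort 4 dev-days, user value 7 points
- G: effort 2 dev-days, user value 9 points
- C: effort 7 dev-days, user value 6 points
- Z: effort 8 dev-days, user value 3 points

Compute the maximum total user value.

25

Treat it as a binary knapsack problem.
Allowing fractional choices, the relaxed optimum would be about 29.3, but features are indivisible.
B + J: effort 12 + 4 = 16 ≤ 16, user value 16 + 7 = 23.
J + G + C: effort 4 + 2 + 7 = 13 ≤ 16, user value 7 + 9 + 6 = 22.
B + G: effort 12 + 2 = 14 ≤ 16, user value 16 + 9 = 25.
Best is B and G with total user value 25.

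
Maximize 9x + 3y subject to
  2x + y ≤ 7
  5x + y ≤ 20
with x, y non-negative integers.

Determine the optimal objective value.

Relaxing integrality, the LP optimum is 31.50 at (x,y) = (3.5, 0), which is not an integer point.
(x,y)=(3,1): 2·3+1·1=7≤7, 5·3+1·1=16≤20, objective 30.
(x,y)=(3,0): 2·3+1·0=6≤7, 5·3+1·0=15≤20, objective 27.
The best lattice point is (3,1), giving 30.

30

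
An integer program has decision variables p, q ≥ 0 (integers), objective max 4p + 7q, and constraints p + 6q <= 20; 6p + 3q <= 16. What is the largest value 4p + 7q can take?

(p,q)=(1,3): 1·1+6·3=19≤20, 6·1+3·3=15≤16, objective 25.
(p,q)=(0,3): 1·0+6·3=18≤20, 6·0+3·3=9≤16, objective 21.
(p,q)=(1,2): 1·1+6·2=13≤20, 6·1+3·2=12≤16, objective 18.
(p,q)=(0,2): 1·0+6·2=12≤20, 6·0+3·2=6≤16, objective 14.
No feasible integer point exceeds 25.

25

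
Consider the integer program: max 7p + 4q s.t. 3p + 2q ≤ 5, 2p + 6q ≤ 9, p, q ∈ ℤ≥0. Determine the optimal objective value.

11

The continuous relaxation peaks at (1.67, 0) with value 11.67; rounding to a feasible lattice point costs some objective.
(p,q)=(1,1): 3·1+2·1=5≤5, 2·1+6·1=8≤9, objective 11.
(p,q)=(1,0): 3·1+2·0=3≤5, 2·1+6·0=2≤9, objective 7.
Maximum is 11 at (p,q)=(1,1).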